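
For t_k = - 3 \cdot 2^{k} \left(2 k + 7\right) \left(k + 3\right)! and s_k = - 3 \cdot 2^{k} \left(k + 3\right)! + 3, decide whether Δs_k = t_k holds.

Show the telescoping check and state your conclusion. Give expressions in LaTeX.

s_(k+1) = -3*2**(k + 1)*factorial(k + 4) + 3
s_(k+1) − s_k = -3*2**k*(2*k + 7)*factorial(k + 3)
(s_(k+1) − s_k) − t_k = 0

valid (s_(k+1) − s_k reduces to t_k)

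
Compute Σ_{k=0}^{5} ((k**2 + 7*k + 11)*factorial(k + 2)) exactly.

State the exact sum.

Σ = 403192

The ratio is (k + 3)*(7*k + (k + 1)**2 + 18)/(k**2 + 7*k + 11).
Gosper form: A/B · C(k+1)/C(k) with A=k + 3, B=1, C=k**2 + 7*k + 11.
f must satisfy (k + 3)·f(k+1) − (1)·f(k) = k**2 + 7*k + 11.
Degrees (1,0,2) ⇒ d ≤ 1.
Solving with deg f ≤ 1: f(k) = k + 4.
Get s_k = R·t_k = (k + 4)*factorial(k + 2) with R(k) = B(k−1)f(k)/C(k) = (k + 4)/(k**2 + 7*k + 11).
s_(k+1) − s_k = (k**2 + 7*k + 11)*factorial(k + 2) = t_k.
Telescoping: Σ = s_(6) − s_(0) = 403200 − (8) = 403192.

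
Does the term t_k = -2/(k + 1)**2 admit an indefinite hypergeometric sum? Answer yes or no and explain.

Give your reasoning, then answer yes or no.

Step 1: r(k) = (k + 1)**2/(k + 2)**2.
So A=k**2 + 2*k + 1 and B=k**2 + 4*k + 4, with C=1.
Key eq: (k**2 + 2*k + 1)·f(k+1) = (k**2 + 2*k + 1)·f(k) + (1).
Bound: deg f ≤ 0.
Put f(k) = c0: A·f(k+1) − B(k−1)·f(k) − C = -1; need -1 = 0 — inconsistent ⇒ no f, not summable.

No — key equation has no polynomial f.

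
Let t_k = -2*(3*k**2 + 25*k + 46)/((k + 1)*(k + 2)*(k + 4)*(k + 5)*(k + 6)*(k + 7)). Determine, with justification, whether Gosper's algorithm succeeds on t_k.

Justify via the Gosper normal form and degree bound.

Yes. s_k = k*(-k**2 - 11*k - 34)/(12*(k**3 + 11*k**2 + 34*k + 24)).

Compute t_(k+1)/t_k: get (k + 1)*(k + 4)*(25*k + 3*(k + 1)**2 + 71)/((k + 3)*(k + 8)*(3*k**2 + 25*k + 46)).
Gosper form: A/B · C(k+1)/C(k) with A=k + 1, B=k + 8, C=k**3 + 34*k**2/3 + 121*k/3 + 46.
Set up (k + 1)·f(k+1) − (k + 7)·f(k) − (k**3 + 34*k**2/3 + 121*k/3 + 46) = 0.
Degrees (1,1,3) ⇒ d ≤ 6.
A polynomial solution: f(k) = k*(k + 2)*(k + 3)*(k + 5)*(k**2 + 11*k + 34)/72.
So s_k = (B(k−1)f/C)·t_k = (k*(k + 2)*(k + 5)*(k + 7)*(k**2 + 11*k + 34)/(24*(3*k**2 + 25*k + 46)))·t_k = k*(-k**2 - 11*k - 34)/(12*(k**3 + 11*k**2 + 34*k + 24)).
s_(k+1) − s_k = 2*(-3*k**2 - 25*k - 46)/(k**6 + 25*k**5 + 247*k**4 + 1219*k**3 + 3112*k**2 + 3796*k + 1680) = t_k.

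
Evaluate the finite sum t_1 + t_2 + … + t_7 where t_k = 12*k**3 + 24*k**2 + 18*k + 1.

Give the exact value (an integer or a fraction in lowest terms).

Σ = 13279

Ratio r(k) = (12*k**3 + 60*k**2 + 102*k + 55)/(12*k**3 + 24*k**2 + 18*k + 1).
Normal form (A,B,C) = (1, 1, k**3 + 2*k**2 + 3*k/2 + 1/12).
f must satisfy (1)·f(k+1) − (1)·f(k) = k**3 + 2*k**2 + 3*k/2 + 1/12.
deg f ≤ 4 (via 0,0,3).
Coefficient equations give f(k) = k*(3*k**3 + 2*k**2 - 4)/12.
Get s_k = R·t_k = k*(3*k**3 + 2*k**2 - 4) with R(k) = B(k−1)f(k)/C(k) = k*(3*k**3 + 2*k**2 - 4)/(12*k**3 + 24*k**2 + 18*k + 1).
s_(k+1) − s_k = 12*k**3 + 24*k**2 + 18*k + 1 = t_k.
Evaluate s at k=8 and k=1: 13280 and 1; difference 13279.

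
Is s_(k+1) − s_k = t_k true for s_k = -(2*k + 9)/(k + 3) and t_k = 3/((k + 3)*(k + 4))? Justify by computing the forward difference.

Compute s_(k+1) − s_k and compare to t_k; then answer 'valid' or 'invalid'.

s_(k+1) = (-2*k - 11)/(k + 4)
s_(k+1) − s_k = 3/(k**2 + 7*k + 12)
(s_(k+1) − s_k) − t_k = 0

Valid: the claim telescopes to t_k.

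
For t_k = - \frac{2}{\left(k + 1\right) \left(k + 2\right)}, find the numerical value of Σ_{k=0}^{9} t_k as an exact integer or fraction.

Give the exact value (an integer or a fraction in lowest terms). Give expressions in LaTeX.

Σ = -20/11

Ratio r(k) = (k + 1)/(k + 3).
Factor: A=k + 1; B=k + 3; C=1.
f must satisfy (k + 1)·f(k+1) − (k + 2)·f(k) = 1.
From deg A=1, deg B=1, deg C=0: d=1.
Coefficient equations give f(k) = k.
Certificate R = B(k−1)f/C = k*(k + 2) gives s_k = -2*k/(k + 1).
Δs = -2/(k**2 + 3*k + 2), as required.
Evaluate s at k=10 and k=0: -20/11 and 0; difference -20/11.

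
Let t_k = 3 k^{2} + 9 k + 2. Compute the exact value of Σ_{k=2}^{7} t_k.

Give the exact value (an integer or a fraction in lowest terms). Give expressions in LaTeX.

Σ = 672

The ratio is (3*k**2 + 15*k + 14)/(3*k**2 + 9*k + 2).
Gosper form: A/B · C(k+1)/C(k) with A=1, B=1, C=k**2 + 3*k + 2/3.
f must satisfy (1)·f(k+1) − (1)·f(k) = k**2 + 3*k + 2/3.
Bound: deg f ≤ 3.
A polynomial solution: f(k) = k*(k**2 + 3*k - 2)/3.
Get s_k = R·t_k = k*(k**2 + 3*k - 2) with R(k) = B(k−1)f(k)/C(k) = k*(k**2 + 3*k - 2)/(3*k**2 + 9*k + 2).
Verify: 3*k**2 + 9*k + 2 matches t_k.
Evaluate s at k=8 and k=2: 688 and 16; difference 672.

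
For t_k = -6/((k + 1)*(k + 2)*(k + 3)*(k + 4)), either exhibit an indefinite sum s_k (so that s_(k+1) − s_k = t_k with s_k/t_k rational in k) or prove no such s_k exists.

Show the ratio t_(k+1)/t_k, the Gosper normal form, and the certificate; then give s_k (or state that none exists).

Ratio r(k) = (k + 1)/(k + 5).
Take A(k)=k + 1, B(k)=k + 5, C(k)=1.
Need (k + 1)·f(k+1) − (k + 4)·f(k) = 1.
Degrees (1,1,0) ⇒ d ≤ 3.
Match coefficients ⇒ f(k) = k*(k**2 + 6*k + 11)/18.
R(k) = B(k−1)·f(k)/C(k) = k*(k + 4)*(k**2 + 6*k + 11)/18; s_k = R·t_k = k*(-k**2 - 6*k - 11)/(3*(k + 1)*(k + 2)*(k + 3)).
s_(k+1) − s_k = -6/(k**4 + 10*k**3 + 35*k**2 + 50*k + 24) = t_k.

s_k = k*(-k**2 - 6*k - 11)/(3*(k + 1)*(k + 2)*(k + 3))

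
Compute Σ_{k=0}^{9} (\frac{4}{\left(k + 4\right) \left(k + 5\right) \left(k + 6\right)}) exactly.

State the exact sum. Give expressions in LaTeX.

Σ = 19/210

t_(k+1)/t_k = (k + 4)/(k + 7).
So A=k + 4 and B=k + 7, with C=1.
f must satisfy (k + 4)·f(k+1) − (k + 6)·f(k) = 1.
From deg A=1, deg B=1, deg C=0: d=2.
Solving with deg f ≤ 2: f(k) = k*(k + 9)/40.
Then R = B(k−1)f/C = k*(k + 6)*(k + 9)/40, so s_k = R(k)·t_k = k*(k + 9)/(10*(k + 4)*(k + 5)).
Verify: 4/(k**3 + 15*k**2 + 74*k + 120) matches t_k.
Evaluate s at k=10 and k=0: 19/210 and 0; difference 19/210.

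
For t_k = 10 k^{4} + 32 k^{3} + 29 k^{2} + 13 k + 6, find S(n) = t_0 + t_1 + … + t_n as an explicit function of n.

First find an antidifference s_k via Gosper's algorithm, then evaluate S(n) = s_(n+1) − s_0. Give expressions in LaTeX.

Compute t_(k+1)/t_k: get (10*k**3 + 52*k**2 + 81*k + 45)/(10*k**3 + 12*k**2 + 5*k + 3).
Factor: A=1; B=1; C=k**4 + 16*k**3/5 + 29*k**2/10 + 13*k/10 + 3/5.
f must satisfy (1)·f(k+1) − (1)·f(k) = k**4 + 16*k**3/5 + 29*k**2/10 + 13*k/10 + 3/5.
deg f ≤ 5 (via 0,0,4).
Coefficient equations give f(k) = k*(k + 1)*(k + 2)*(2*k**2 - 3*k + 2)/10.
Then R = B(k−1)f/C = k*(2*k**2 - 3*k + 2)/(10*k**2 + 2*k + 3), so s_k = R(k)·t_k = k*(2*k**4 + 3*k**3 - 3*k**2 + 4).
Check: Δs_k = 10*k**4 + 32*k**3 + 29*k**2 + 13*k + 6. ✓
Telescope: S(n) = s_(n+1) − s_(0) = 2*n**5 + 13*n**4 + 29*n**3 + 29*n**2 + 17*n + 6 − (0) = 2*n**5 + 13*n**4 + 29*n**3 + 29*n**2 + 17*n + 6.

S(n) = 2 n^{5} + 13 n^{4} + 29 n^{3} + 29 n^{2} + 17 n + 6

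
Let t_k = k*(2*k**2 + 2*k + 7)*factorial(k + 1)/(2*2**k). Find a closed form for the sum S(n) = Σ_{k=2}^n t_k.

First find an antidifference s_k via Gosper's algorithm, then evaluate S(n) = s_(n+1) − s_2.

S(n) = 2**(-n - 1)*(-9*2**n + 2*n**4*factorial(n) + 8*n**3*factorial(n) + 9*n**2*factorial(n) + n*factorial(n) - 2*factorial(n))

Compute t_(k+1)/t_k: get (k + 1)*(k + 2)*(2*k + 2*(k + 1)**2 + 9)/(2*k*(2*k**2 + 2*k + 7)).
Factor: A=k/2 + 1; B=1; C=k**3 + k**2 + 7*k/2.
Key eq: (k/2 + 1)·f(k+1) = (1)·f(k) + (k**3 + k**2 + 7*k/2).
Degrees (1,0,3) ⇒ d ≤ 2.
Solve for f: f(k) = 2*k**2 - 2*k - 1 (degree 2 ≤ 2).
Get s_k = R·t_k = (2*k**2 - 2*k - 1)*factorial(k + 1)/2**k with R(k) = B(k−1)f(k)/C(k) = 2*(2*k**2 - 2*k - 1)/(k*(2*k**2 + 2*k + 7)).
Check: Δs_k = k*(2*k**2 + 2*k + 7)*factorial(k + 1)/(2*2**k). ✓
s_(n+1) = 2**(-n - 1)*(2*n**2 + 2*n - 1)*factorial(n + 2) and s_(2) = 9/2, so S(n) = 2**(-n - 1)*(-9*2**n + 2*n**4*factorial(n) + 8*n**3*factorial(n) + 9*n**2*factorial(n) + n*factorial(n) - 2*factorial(n)).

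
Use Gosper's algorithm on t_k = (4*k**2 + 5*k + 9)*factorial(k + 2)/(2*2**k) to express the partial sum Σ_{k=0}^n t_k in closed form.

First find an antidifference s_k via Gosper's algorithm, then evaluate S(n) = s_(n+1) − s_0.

Ratio r(k) = (k + 3)*(5*k + 4*(k + 1)**2 + 14)/(2*(4*k**2 + 5*k + 9)).
A = k/2 + 3/2, B = 1, C = k**2 + 5*k/4 + 9/4.
Solve (k/2 + 3/2)·f(k+1) − (1)·f(k) = k**2 + 5*k/4 + 9/4.
deg f ≤ 1 (via 1,0,2).
Coefficient equations give f(k) = (4*k - 3)/2.
Get s_k = R·t_k = (4*k - 3)*factorial(k + 2)/2**k with R(k) = B(k−1)f(k)/C(k) = 2*(4*k - 3)/(4*k**2 + 5*k + 9).
s_(k+1) − s_k = (4*k**2 + 5*k + 9)*factorial(k + 2)/(2*2**k) = t_k.
Σ_(k=0)^n t_k = s_(n+1) − s_(0) = (2**(-n - 1)*(4*n + 1)*factorial(n + 3)) − (-6), i.e. 6 + 2*n*factorial(n + 3)/2**n + factorial(n + 3)/(2*2**n).

S(n) = 6 + 2*n*factorial(n + 3)/2**n + factorial(n + 3)/(2*2**n)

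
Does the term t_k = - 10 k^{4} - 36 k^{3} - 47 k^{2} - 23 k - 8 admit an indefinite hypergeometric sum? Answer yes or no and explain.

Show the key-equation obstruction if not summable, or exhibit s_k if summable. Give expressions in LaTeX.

Yes. s_k = k \left(- 2 k^{4} - 4 k^{3} - k^{2} + 3 k - 4\right).

The ratio is (10*k**4 + 76*k**3 + 215*k**2 + 265*k + 124)/(10*k**4 + 36*k**3 + 47*k**2 + 23*k + 8).
Factor: A=1; B=1; C=k**4 + 18*k**3/5 + 47*k**2/10 + 23*k/10 + 4/5.
f must satisfy (1)·f(k+1) − (1)·f(k) = k**4 + 18*k**3/5 + 47*k**2/10 + 23*k/10 + 4/5.
d = 5 from the (0,0,4) case.
Coefficient equations give f(k) = k*(2*k**4 + 4*k**3 + k**2 - 3*k + 4)/10.
Get s_k = R·t_k = k*(-2*k**4 - 4*k**3 - k**2 + 3*k - 4) with R(k) = B(k−1)f(k)/C(k) = k*(2*k**4 + 4*k**3 + k**2 - 3*k + 4)/(10*k**4 + 36*k**3 + 47*k**2 + 23*k + 8).
s_(k+1) − s_k = -10*k**4 - 36*k**3 - 47*k**2 - 23*k - 8 = t_k.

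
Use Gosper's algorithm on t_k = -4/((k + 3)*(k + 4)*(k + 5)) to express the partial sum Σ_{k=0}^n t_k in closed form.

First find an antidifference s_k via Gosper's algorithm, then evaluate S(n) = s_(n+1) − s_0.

Compute t_(k+1)/t_k: get (k + 3)/(k + 6).
Gosper form: A/B · C(k+1)/C(k) with A=k + 3, B=k + 6, C=1.
Need (k + 3)·f(k+1) − (k + 5)·f(k) = 1.
Bound: deg f ≤ 2.
Match coefficients ⇒ f(k) = k*(k + 7)/24.
Certificate R = B(k−1)f/C = k*(k + 5)*(k + 7)/24 gives s_k = k*(-k - 7)/(6*(k + 3)*(k + 4)).
s_(k+1) − s_k = -4/(k**3 + 12*k**2 + 47*k + 60) = t_k.
Telescope: S(n) = s_(n+1) − s_(0) = (-n**2 - 9*n - 8)/(6*(n**2 + 9*n + 20)) − (0) = (-n**2 - 9*n - 8)/(6*(n**2 + 9*n + 20)).

S(n) = (-n**2 - 9*n - 8)/(6*(n**2 + 9*n + 20))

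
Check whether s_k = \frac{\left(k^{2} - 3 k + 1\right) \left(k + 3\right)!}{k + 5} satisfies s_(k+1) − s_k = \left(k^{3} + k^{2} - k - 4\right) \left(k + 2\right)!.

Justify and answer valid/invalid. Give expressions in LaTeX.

Invalid: residual - \frac{2 \left(k^{4} + 6 k^{3} + 3 k^{2} - 6 k - 21\right) \left(k + 2\right)!}{\left(k + 5\right) \left(k + 6\right)} ≠ 0.

s_(k+1) = (k**2 - k - 1)*factorial(k + 4)/(k + 6)
s_(k+1) − s_k = (k**4 + 7*k**3 + 7*k**2 - 12*k - 26)*factorial(k + 3)/((k + 5)*(k + 6))
(s_(k+1) − s_k) − t_k = -2*(k**4 + 6*k**3 + 3*k**2 - 6*k - 21)*factorial(k + 2)/((k + 5)*(k + 6))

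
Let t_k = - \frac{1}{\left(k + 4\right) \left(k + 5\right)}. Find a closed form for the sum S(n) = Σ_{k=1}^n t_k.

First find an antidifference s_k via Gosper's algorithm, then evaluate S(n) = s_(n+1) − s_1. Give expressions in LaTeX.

The ratio is (k + 4)/(k + 6).
A = k + 4, B = k + 6, C = 1.
Solve (k + 4)·f(k+1) − (k + 5)·f(k) = 1.
deg f ≤ 1 (via 1,1,0).
Solve for f: f(k) = k/4 (degree 1 ≤ 1).
Certificate R = B(k−1)f/C = k*(k + 5)/4 gives s_k = -k/(4*k + 16).
Check: Δs_k = -1/(k**2 + 9*k + 20). ✓
Σ_(k=1)^n t_k = s_(n+1) − s_(1) = ((-n - 1)/(4*(n + 5))) − (-1/20), i.e. -n/(5*n + 25).

S(n) = - \frac{n}{5 n + 25}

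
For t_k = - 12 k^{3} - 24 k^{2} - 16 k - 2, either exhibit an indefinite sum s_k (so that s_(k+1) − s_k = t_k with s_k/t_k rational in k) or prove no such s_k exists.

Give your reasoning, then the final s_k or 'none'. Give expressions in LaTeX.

s_k = k \left(- 3 k^{3} - 2 k^{2} + k + 2\right)

Compute t_(k+1)/t_k: get (6*k**3 + 30*k**2 + 50*k + 27)/(6*k**3 + 12*k**2 + 8*k + 1).
A = 1, B = 1, C = k**3 + 2*k**2 + 4*k/3 + 1/6.
Need (1)·f(k+1) − (1)·f(k) = k**3 + 2*k**2 + 4*k/3 + 1/6.
deg f ≤ 4 (via 0,0,3).
Solve for f: f(k) = k*(3*k**3 + 2*k**2 - k - 2)/12 (degree 4 ≤ 4).
Then R = B(k−1)f/C = k*(3*k**3 + 2*k**2 - k - 2)/(2*(6*k**3 + 12*k**2 + 8*k + 1)), so s_k = R(k)·t_k = k*(-3*k**3 - 2*k**2 + k + 2).
s_(k+1) − s_k = -12*k**3 - 24*k**2 - 16*k - 2 = t_k.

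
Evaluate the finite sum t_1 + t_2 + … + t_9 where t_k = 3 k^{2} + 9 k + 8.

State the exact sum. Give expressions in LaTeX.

Compute t_(k+1)/t_k: get (3*k**2 + 15*k + 20)/(3*k**2 + 9*k + 8).
So A=1 and B=1, with C=k**2 + 3*k + 8/3.
Need (1)·f(k+1) − (1)·f(k) = k**2 + 3*k + 8/3.
d = 3 from the (0,0,2) case.
Solve for f: f(k) = k*(k**2 + 3*k + 4)/3 (degree 3 ≤ 3).
Then R = B(k−1)f/C = k*(k**2 + 3*k + 4)/(3*k**2 + 9*k + 8), so s_k = R(k)·t_k = k*(k**2 + 3*k + 4).
Δs = 3*k**2 + 9*k + 8, as required.
Telescoping: Σ = s_(10) − s_(1) = 1340 − (8) = 1332.

Σ = 1332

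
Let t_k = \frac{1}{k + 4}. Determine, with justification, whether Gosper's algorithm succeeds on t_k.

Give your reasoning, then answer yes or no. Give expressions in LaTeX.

t_(k+1)/t_k = (k + 4)/(k + 5).
A = k + 4, B = k + 5, C = 1.
Key eq: (k + 4)·f(k+1) = (k + 4)·f(k) + (1).
Degrees (1,1,0) ⇒ d ≤ 0.
f = c0 ⇒ A·f(k+1) − B(k−1)·f(k) − C = -1. The system {-1 = 0} is inconsistent; no antidifference.

No — the linear system for f has no solution.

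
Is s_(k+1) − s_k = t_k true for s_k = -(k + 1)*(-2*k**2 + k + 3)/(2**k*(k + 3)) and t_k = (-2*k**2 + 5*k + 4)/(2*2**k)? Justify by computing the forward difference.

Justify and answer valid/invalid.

s_(k+1) = -(k + 2)*(k - 2*(k + 1)**2 + 4)/(2*2**k*(k + 4))
s_(k+1) − s_k = (-2*k**4 - 5*k**3 + 25*k**2 + 46*k + 12)/(2*2**k*(k**2 + 7*k + 12))
(s_(k+1) − s_k) − t_k = (2*k**3 + 5*k**2 - 21*k - 18)/(2**k*(k**2 + 7*k + 12))

Invalid: residual (2*k**3 + 5*k**2 - 21*k - 18)/(2**k*(k**2 + 7*k + 12)) ≠ 0.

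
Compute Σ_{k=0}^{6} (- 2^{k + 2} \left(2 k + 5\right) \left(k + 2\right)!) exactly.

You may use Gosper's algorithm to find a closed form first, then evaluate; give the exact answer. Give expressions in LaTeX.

Σ = -185794552

r(k) = 2*(k + 3)*(2*k + 7)/(2*k + 5) after simplifying.
A = 2*k + 6, B = 1, C = k + 5/2.
Need (2*k + 6)·f(k+1) − (1)·f(k) = k + 5/2.
Bound: deg f ≤ 0.
A polynomial solution: f(k) = 1/2.
Certificate R = B(k−1)f/C = 1/(2*k + 5) gives s_k = -2**(k + 2)*factorial(k + 2).
Verify: -2**(k + 2)*(2*k + 5)*factorial(k + 2) matches t_k.
Evaluate s at k=7 and k=0: -185794560 and -8; difference -185794552.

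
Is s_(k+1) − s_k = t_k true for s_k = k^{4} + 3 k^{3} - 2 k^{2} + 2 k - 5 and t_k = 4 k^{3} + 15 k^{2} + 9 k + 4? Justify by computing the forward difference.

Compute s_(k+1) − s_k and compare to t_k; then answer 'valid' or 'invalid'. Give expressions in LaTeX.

s_(k+1) = k**4 + 7*k**3 + 13*k**2 + 11*k - 1
s_(k+1) − s_k = 4*k**3 + 15*k**2 + 9*k + 4
(s_(k+1) − s_k) − t_k = 0

Valid — Δs_k = t_k.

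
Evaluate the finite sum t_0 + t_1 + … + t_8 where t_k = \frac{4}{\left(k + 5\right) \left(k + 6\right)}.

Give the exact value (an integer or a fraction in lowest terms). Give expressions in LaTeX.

t_(k+1)/t_k = (k + 5)/(k + 7).
So A=k + 5 and B=k + 7, with C=1.
Solve (k + 5)·f(k+1) − (k + 6)·f(k) = 1.
From deg A=1, deg B=1, deg C=0: d=1.
Match coefficients ⇒ f(k) = k/5.
R(k) = B(k−1)·f(k)/C(k) = k*(k + 6)/5; s_k = R·t_k = 4*k/(5*(k + 5)).
Check: Δs_k = 4/(k**2 + 11*k + 30). ✓
Sum = s_(9) − s_(0); s_(9) = 18/35, s_(0) = 0 ⇒ 18/35.

Σ = 18/35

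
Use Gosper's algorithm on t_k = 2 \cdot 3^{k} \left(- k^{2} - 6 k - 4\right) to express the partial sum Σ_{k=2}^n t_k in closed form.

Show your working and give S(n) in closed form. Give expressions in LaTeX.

S(n) = - 3 \cdot 3^{n} n^{2} - 15 \cdot 3^{n} n - 6 \cdot 3^{n} + 72

The ratio is 3*(k**2 + 8*k + 11)/(k**2 + 6*k + 4).
So A=3 and B=1, with C=k**2 + 6*k + 4.
Set up (3)·f(k+1) − (1)·f(k) − (k**2 + 6*k + 4) = 0.
Degrees (0,0,2) ⇒ d ≤ 2.
Coefficient equations give f(k) = (k**2 + 3*k - 2)/2.
So s_k = (B(k−1)f/C)·t_k = ((k**2 + 3*k - 2)/(2*(k**2 + 6*k + 4)))·t_k = 3**k*(-k**2 - 3*k + 2).
s_(k+1) − s_k = 2*3**k*(-k**2 - 6*k - 4) = t_k.
Σ_(k=2)^n t_k = s_(n+1) − s_(2) = (3**(n + 1)*(-n**2 - 5*n - 2)) − (-72), i.e. -3*3**n*n**2 - 15*3**n*n - 6*3**n + 72.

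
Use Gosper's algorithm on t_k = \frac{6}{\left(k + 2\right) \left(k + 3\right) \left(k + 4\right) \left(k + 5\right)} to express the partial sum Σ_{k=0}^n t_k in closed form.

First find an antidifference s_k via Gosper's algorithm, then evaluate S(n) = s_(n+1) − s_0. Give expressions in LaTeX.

Compute t_(k+1)/t_k: get (k + 2)/(k + 6).
Factor: A=k + 2; B=k + 6; C=1.
Key eq: (k + 2)·f(k+1) = (k + 5)·f(k) + (1).
From deg A=1, deg B=1, deg C=0: d=3.
Solve for f: f(k) = k*(k**2 + 9*k + 26)/72 (degree 3 ≤ 3).
Then R = B(k−1)f/C = k*(k + 5)*(k**2 + 9*k + 26)/72, so s_k = R(k)·t_k = k*(k**2 + 9*k + 26)/(12*(k + 2)*(k + 3)*(k + 4)).
s_(k+1) − s_k = 6/(k**4 + 14*k**3 + 71*k**2 + 154*k + 120) = t_k.
Evaluate: s_(n+1) = (n**3 + 12*n**2 + 47*n + 36)/(12*(n**3 + 12*n**2 + 47*n + 60)); subtract s_(0) = 0 ⇒ S(n) = (n**3 + 12*n**2 + 47*n + 36)/(12*(n**3 + 12*n**2 + 47*n + 60)).

S(n) = \frac{n^{3} + 12 n^{2} + 47 n + 36}{12 \left(n^{3} + 12 n^{2} + 47 n + 60\right)}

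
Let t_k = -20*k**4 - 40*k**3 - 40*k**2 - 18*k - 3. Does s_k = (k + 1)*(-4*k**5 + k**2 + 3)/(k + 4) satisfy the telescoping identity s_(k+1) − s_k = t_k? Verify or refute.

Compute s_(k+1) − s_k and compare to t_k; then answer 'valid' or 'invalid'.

s_(k+1) = (k + 2)*(-4*(k + 1)**5 + (k + 1)**2 + 3)/(k + 5)
s_(k+1) − s_k = (-20*k**6 - 172*k**5 - 440*k**4 - 578*k**3 - 428*k**2 - 162*k - 15)/(k**2 + 9*k + 20)
(s_(k+1) − s_k) − t_k = 3*(16*k**5 + 120*k**4 + 200*k**3 + 179*k**2 + 75*k + 15)/(k**2 + 9*k + 20)

Invalid: residual 3*(16*k**5 + 120*k**4 + 200*k**3 + 179*k**2 + 75*k + 15)/(k**2 + 9*k + 20) ≠ 0.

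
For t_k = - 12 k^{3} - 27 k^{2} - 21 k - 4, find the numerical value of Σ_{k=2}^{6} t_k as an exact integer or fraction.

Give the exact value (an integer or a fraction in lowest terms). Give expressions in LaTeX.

Σ = -8150

Ratio r(k) = (12*k**3 + 63*k**2 + 111*k + 64)/(12*k**3 + 27*k**2 + 21*k + 4).
A = 1, B = 1, C = k**3 + 9*k**2/4 + 7*k/4 + 1/3.
Set up (1)·f(k+1) − (1)·f(k) − (k**3 + 9*k**2/4 + 7*k/4 + 1/3) = 0.
From deg A=0, deg B=0, deg C=3: d=4.
Solving with deg f ≤ 4: f(k) = k*(3*k**3 + 3*k**2 - 2)/12.
Then R = B(k−1)f/C = k*(3*k**3 + 3*k**2 - 2)/(12*k**3 + 27*k**2 + 21*k + 4), so s_k = R(k)·t_k = k*(-3*k**3 - 3*k**2 + 2).
Δs = -12*k**3 - 27*k**2 - 21*k - 4, as required.
Telescoping: Σ = s_(7) − s_(2) = -8218 − (-68) = -8150.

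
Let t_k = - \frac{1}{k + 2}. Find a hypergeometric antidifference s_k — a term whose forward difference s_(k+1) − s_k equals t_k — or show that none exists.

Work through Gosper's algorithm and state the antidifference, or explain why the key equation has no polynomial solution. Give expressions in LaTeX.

Step 1: r(k) = (k + 2)/(k + 3).
Factor: A=k + 2; B=k + 3; C=1.
Need (k + 2)·f(k+1) − (k + 2)·f(k) = 1.
From deg A=1, deg B=1, deg C=0: d=0.
Write f(k) = c0. Then LHS − RHS = -1, requiring -1 = 0: contradictory. No certificate.

none — t_k is not Gosper-summable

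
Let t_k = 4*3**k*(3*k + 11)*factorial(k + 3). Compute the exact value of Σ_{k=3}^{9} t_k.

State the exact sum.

Σ = 1470797404799040

t_(k+1)/t_k = 3*(k + 4)*(3*k + 14)/(3*k + 11).
So A=3*k + 12 and B=1, with C=k + 11/3.
f must satisfy (3*k + 12)·f(k+1) − (1)·f(k) = k + 11/3.
From deg A=1, deg B=0, deg C=1: d=0.
Coefficient equations give f(k) = 1/3.
Then R = B(k−1)f/C = 1/(3*k + 11), so s_k = R(k)·t_k = 4*3**k*factorial(k + 3).
Check: Δs_k = 4*3**k*(3*k + 11)*factorial(k + 3). ✓
Evaluate s at k=10 and k=3: 1470797404876800 and 77760; difference 1470797404799040.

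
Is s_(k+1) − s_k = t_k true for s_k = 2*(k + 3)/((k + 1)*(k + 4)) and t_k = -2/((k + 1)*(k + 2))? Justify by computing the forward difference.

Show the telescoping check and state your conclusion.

Invalid: residual 4*(k + 3)/(k**4 + 12*k**3 + 49*k**2 + 78*k + 40) ≠ 0.

s_(k+1) = 2*(k + 4)/((k + 2)*(k + 5))
s_(k+1) − s_k = 2*(-k**2 - 7*k - 14)/(k**4 + 12*k**3 + 49*k**2 + 78*k + 40)
(s_(k+1) − s_k) − t_k = 4*(k + 3)/(k**4 + 12*k**3 + 49*k**2 + 78*k + 40)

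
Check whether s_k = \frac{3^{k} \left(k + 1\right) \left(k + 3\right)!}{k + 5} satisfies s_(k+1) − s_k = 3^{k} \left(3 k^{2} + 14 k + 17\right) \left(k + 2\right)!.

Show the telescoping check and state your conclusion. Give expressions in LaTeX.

Invalid: residual - \frac{2 \cdot 3^{k} \left(3 k^{3} + 29 k^{2} + 86 k + 84\right) \left(k + 2\right)!}{\left(k + 5\right) \left(k + 6\right)} ≠ 0.

s_(k+1) = 3**(k + 1)*(k + 2)*factorial(k + 4)/(k + 6)
s_(k+1) − s_k = 3**k*(k + 3)*(3*k**2 + 23*k + 38)*factorial(k + 3)/((k + 5)*(k + 6))
(s_(k+1) − s_k) − t_k = -2*3**k*(3*k**3 + 29*k**2 + 86*k + 84)*factorial(k + 2)/((k + 5)*(k + 6))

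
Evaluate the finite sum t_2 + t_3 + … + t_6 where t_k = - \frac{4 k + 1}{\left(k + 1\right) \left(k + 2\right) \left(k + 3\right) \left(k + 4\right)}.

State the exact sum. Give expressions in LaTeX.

Σ = -1/16

t_(k+1)/t_k = (k + 1)*(4*k + 5)/((k + 5)*(4*k + 1)).
Take A(k)=k + 1, B(k)=k + 5, C(k)=k + 1/4.
Key eq: (k + 1)·f(k+1) = (k + 4)·f(k) + (k + 1/4).
deg f ≤ 3 (via 1,1,1).
A polynomial solution: f(k) = k*(k**2 + 6*k - 1)/24.
Get s_k = R·t_k = k*(-k**2 - 6*k + 1)/(6*(k + 1)*(k + 2)*(k + 3)) with R(k) = B(k−1)f(k)/C(k) = k*(k + 4)*(k**2 + 6*k - 1)/(6*(4*k + 1)).
s_(k+1) − s_k = (-4*k - 1)/(k**4 + 10*k**3 + 35*k**2 + 50*k + 24) = t_k.
Σ_(k=2)^(6) t_k = s_(7) − s_(2) = -7/48 − (-1/12) = -1/16.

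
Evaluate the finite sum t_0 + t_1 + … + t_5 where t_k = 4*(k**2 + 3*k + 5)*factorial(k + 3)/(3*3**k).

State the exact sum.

Compute t_(k+1)/t_k: get (k + 4)*(3*k + (k + 1)**2 + 8)/(3*(k**2 + 3*k + 5)).
Normal form (A,B,C) = (k/3 + 4/3, 1, k**2 + 3*k + 5).
Solve (k/3 + 4/3)·f(k+1) − (1)·f(k) = k**2 + 3*k + 5.
Bound: deg f ≤ 1.
A polynomial solution: f(k) = 3*(k + 1).
Then R = B(k−1)f/C = 3*(k + 1)/(k**2 + 3*k + 5), so s_k = R(k)·t_k = 4*(k + 1)*factorial(k + 3)/3**k.
Check: Δs_k = 4*(k**2 + 3*k + 5)*factorial(k + 3)/(3*3**k). ✓
Σ_(k=0)^(5) t_k = s_(6) − s_(0) = 125440/9 − (24) = 125224/9.

Σ = 125224/9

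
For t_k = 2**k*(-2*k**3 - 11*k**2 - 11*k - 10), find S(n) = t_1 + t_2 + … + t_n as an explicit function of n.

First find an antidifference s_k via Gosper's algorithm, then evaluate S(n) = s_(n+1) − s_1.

Step 1: r(k) = 2*(2*k**3 + 17*k**2 + 39*k + 34)/(2*k**3 + 11*k**2 + 11*k + 10).
Normal form (A,B,C) = (2, 1, k**3 + 11*k**2/2 + 11*k/2 + 5).
Set up (2)·f(k+1) − (1)·f(k) − (k**3 + 11*k**2/2 + 11*k/2 + 5) = 0.
Bound: deg f ≤ 3.
Solve for f: f(k) = (2*k + 1)*(k**2 - k + 2)/2 (degree 3 ≤ 3).
Get s_k = R·t_k = 2**k*(-2*k**3 + k**2 - 3*k - 2) with R(k) = B(k−1)f(k)/C(k) = (2*k + 1)*(k**2 - k + 2)/(2*k**3 + 11*k**2 + 11*k + 10).
Δs = 2**k*(-2*k**3 - 11*k**2 - 11*k - 10), as required.
s_(n+1) = 2**(n + 1)*(-2*n**3 - 5*n**2 - 7*n - 6) and s_(1) = -12, so S(n) = -4*2**n*n**3 - 10*2**n*n**2 - 14*2**n*n - 12*2**n + 12.

S(n) = -4*2**n*n**3 - 10*2**n*n**2 - 14*2**n*n - 12*2**n + 12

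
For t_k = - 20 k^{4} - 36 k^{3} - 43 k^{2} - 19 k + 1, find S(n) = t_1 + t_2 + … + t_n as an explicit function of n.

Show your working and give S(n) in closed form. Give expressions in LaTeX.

S(n) = n \left(- 4 n^{4} - 19 n^{3} - 39 n^{2} - 40 n - 15\right)

r(k) = (20*k**4 + 116*k**3 + 271*k**2 + 293*k + 117)/(20*k**4 + 36*k**3 + 43*k**2 + 19*k - 1) after simplifying.
So A=1 and B=1, with C=k**4 + 9*k**3/5 + 43*k**2/20 + 19*k/20 - 1/20.
Need (1)·f(k+1) − (1)·f(k) = k**4 + 9*k**3/5 + 43*k**2/20 + 19*k/20 - 1/20.
Degrees (0,0,4) ⇒ d ≤ 5.
Coefficient equations give f(k) = k*(4*k**4 - k**3 + 3*k**2 - 3*k - 4)/20.
Certificate R = B(k−1)f/C = k*(4*k**4 - k**3 + 3*k**2 - 3*k - 4)/(20*k**4 + 36*k**3 + 43*k**2 + 19*k - 1) gives s_k = k*(-4*k**4 + k**3 - 3*k**2 + 3*k + 4).
Verify: -20*k**4 - 36*k**3 - 43*k**2 - 19*k + 1 matches t_k.
Σ_(k=1)^n t_k = s_(n+1) − s_(1) = (-4*n**5 - 19*n**4 - 39*n**3 - 40*n**2 - 15*n + 1) − (1), i.e. n*(-4*n**4 - 19*n**3 - 39*n**2 - 40*n - 15).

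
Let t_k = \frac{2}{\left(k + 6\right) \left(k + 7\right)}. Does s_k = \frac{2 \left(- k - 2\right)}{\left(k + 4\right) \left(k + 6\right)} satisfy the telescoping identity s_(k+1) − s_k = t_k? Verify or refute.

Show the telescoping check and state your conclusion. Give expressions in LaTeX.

s_(k+1) = 2*(-k - 3)/((k + 5)*(k + 7))
s_(k+1) − s_k = 2*(k**2 + 5*k - 2)/(k**4 + 22*k**3 + 179*k**2 + 638*k + 840)
(s_(k+1) − s_k) − t_k = 4*(-2*k - 11)/(k**4 + 22*k**3 + 179*k**2 + 638*k + 840)

Invalid: residual \frac{4 \left(- 2 k - 11\right)}{k^{4} + 22 k^{3} + 179 k^{2} + 638 k + 840} ≠ 0.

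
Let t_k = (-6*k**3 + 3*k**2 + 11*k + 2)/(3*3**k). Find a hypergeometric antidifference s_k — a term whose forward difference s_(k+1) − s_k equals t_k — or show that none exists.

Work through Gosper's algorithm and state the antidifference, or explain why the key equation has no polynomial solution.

t_(k+1)/t_k = (6*k**3 + 15*k**2 + k - 10)/(3*(6*k**3 - 3*k**2 - 11*k - 2)).
A = 1/3, B = 1, C = k**3 - k**2/2 - 11*k/6 - 1/3.
f must satisfy (1/3)·f(k+1) − (1)·f(k) = k**3 - k**2/2 - 11*k/6 - 1/3.
From deg A=0, deg B=0, deg C=3: d=3.
Coefficient equations give f(k) = -(3*k**3 + 3*k**2 + 2*k + 3)/2.
R(k) = B(k−1)·f(k)/C(k) = -3*(3*k**3 + 3*k**2 + 2*k + 3)/((k + 1)*(6*k**2 - 9*k - 2)); s_k = R·t_k = (3*k**3 + 3*k**2 + 2*k + 3)/3**k.
Δs = (-6*k**3 + 3*k**2 + 11*k + 2)/(3*3**k), as required.

s_k = (3*k**3 + 3*k**2 + 2*k + 3)/3**k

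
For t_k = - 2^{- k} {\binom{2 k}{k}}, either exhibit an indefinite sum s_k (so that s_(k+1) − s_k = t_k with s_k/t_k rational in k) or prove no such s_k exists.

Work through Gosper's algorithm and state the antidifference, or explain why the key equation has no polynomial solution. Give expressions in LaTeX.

none (Gosper's algorithm certifies no s_k)

t_(k+1)/t_k = (2*k + 1)/(k + 1).
So A=2*k + 1 and B=k + 1, with C=1.
f must satisfy (2*k + 1)·f(k+1) − (k)·f(k) = 1.
d = -1 from the (1,1,0) case.
d = -1 < 0 ⇒ no nonzero polynomial f; not summable.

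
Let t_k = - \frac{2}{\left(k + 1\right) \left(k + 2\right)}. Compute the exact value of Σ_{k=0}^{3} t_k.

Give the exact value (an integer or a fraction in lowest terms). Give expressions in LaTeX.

Σ = -8/5

The ratio is (k + 1)/(k + 3).
So A=k + 1 and B=k + 3, with C=1.
Need (k + 1)·f(k+1) − (k + 2)·f(k) = 1.
Degrees (1,1,0) ⇒ d ≤ 1.
A polynomial solution: f(k) = k.
Then R = B(k−1)f/C = k*(k + 2), so s_k = R(k)·t_k = -2*k/(k + 1).
Δs = -2/(k**2 + 3*k + 2), as required.
Sum = s_(4) − s_(0); s_(4) = -8/5, s_(0) = 0 ⇒ -8/5.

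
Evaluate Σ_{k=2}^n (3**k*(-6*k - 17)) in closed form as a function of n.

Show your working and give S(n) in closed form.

Compute t_(k+1)/t_k: get 3*(6*k + 23)/(6*k + 17).
Take A(k)=3, B(k)=1, C(k)=k + 17/6.
Key eq: (3)·f(k+1) = (1)·f(k) + (k + 17/6).
Bound: deg f ≤ 1.
Coefficient equations give f(k) = (3*k + 4)/6.
Certificate R = B(k−1)f/C = (3*k + 4)/(6*k + 17) gives s_k = 3**k*(-3*k - 4).
Check: Δs_k = 3**k*(-6*k - 17). ✓
Σ_(k=2)^n t_k = s_(n+1) − s_(2) = (3**(n + 1)*(-3*n - 7)) − (-90), i.e. -9*3**n*n - 21*3**n + 90.

S(n) = -9*3**n*n - 21*3**n + 90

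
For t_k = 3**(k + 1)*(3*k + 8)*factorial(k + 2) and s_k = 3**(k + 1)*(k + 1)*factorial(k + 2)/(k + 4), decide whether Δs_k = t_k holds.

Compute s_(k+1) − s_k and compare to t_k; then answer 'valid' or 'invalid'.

Invalid: residual -3**(k + 2)*(3*k**2 + 20*k + 31)*factorial(k + 2)/((k + 4)*(k + 5)) ≠ 0.

s_(k+1) = 3**(k + 2)*(k + 2)*factorial(k + 3)/(k + 5)
s_(k+1) − s_k = 3**(k + 1)*(3*k**3 + 26*k**2 + 72*k + 67)*factorial(k + 2)/((k + 4)*(k + 5))
(s_(k+1) − s_k) − t_k = -3**(k + 2)*(3*k**2 + 20*k + 31)*factorial(k + 2)/((k + 4)*(k + 5))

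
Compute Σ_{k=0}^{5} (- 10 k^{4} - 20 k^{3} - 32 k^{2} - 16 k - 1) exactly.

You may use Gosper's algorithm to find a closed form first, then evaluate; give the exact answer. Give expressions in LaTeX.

The ratio is (10*k**4 + 60*k**3 + 152*k**2 + 180*k + 79)/(10*k**4 + 20*k**3 + 32*k**2 + 16*k + 1).
Gosper form: A/B · C(k+1)/C(k) with A=1, B=1, C=k**4 + 2*k**3 + 16*k**2/5 + 8*k/5 + 1/10.
Need (1)·f(k+1) − (1)·f(k) = k**4 + 2*k**3 + 16*k**2/5 + 8*k/5 + 1/10.
deg f ≤ 5 (via 0,0,4).
A polynomial solution: f(k) = k*(2*k**4 + 4*k**2 - 3*k - 2)/10.
So s_k = (B(k−1)f/C)·t_k = (k*(2*k**4 + 4*k**2 - 3*k - 2)/(10*k**4 + 20*k**3 + 32*k**2 + 16*k + 1))·t_k = k*(-2*k**4 - 4*k**2 + 3*k + 2).
s_(k+1) − s_k = -10*k**4 - 20*k**3 - 32*k**2 - 16*k - 1 = t_k.
Evaluate s at k=6 and k=0: -16296 and 0; difference -16296.

Σ = -16296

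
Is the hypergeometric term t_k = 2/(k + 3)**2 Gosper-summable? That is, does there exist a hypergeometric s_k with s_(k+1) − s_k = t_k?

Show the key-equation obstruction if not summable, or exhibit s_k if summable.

Compute t_(k+1)/t_k: get (k + 3)**2/(k + 4)**2.
So A=k**2 + 6*k + 9 and B=k**2 + 8*k + 16, with C=1.
Key eq: (k**2 + 6*k + 9)·f(k+1) = (k**2 + 6*k + 9)·f(k) + (1).
d = 0 from the (2,2,0) case.
Generic f = c0 gives residual -1; -1 = 0 cannot hold, so t_k is not Gosper-summable.

No — t_k has no hypergeometric antidifference.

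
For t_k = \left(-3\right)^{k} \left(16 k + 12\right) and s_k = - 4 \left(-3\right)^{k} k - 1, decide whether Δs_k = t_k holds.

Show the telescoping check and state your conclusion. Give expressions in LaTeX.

Valid — Δs_k = t_k.

s_(k+1) = 12*(-3)**k*(k + 1) - 1
s_(k+1) − s_k = (-3)**k*(16*k + 12)
(s_(k+1) − s_k) − t_k = 0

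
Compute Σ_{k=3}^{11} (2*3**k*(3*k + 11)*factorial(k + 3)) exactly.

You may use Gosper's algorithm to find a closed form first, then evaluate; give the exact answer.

Compute t_(k+1)/t_k: get 3*(k + 4)*(3*k + 14)/(3*k + 11).
So A=3*k + 12 and B=1, with C=k + 11/3.
Solve (3*k + 12)·f(k+1) − (1)·f(k) = k + 11/3.
d = 0 from the (1,0,1) case.
Solving with deg f ≤ 0: f(k) = 1/3.
So s_k = (B(k−1)f/C)·t_k = (1/(3*k + 11))·t_k = 2*3**k*factorial(k + 3).
Δs = 2*3**k*(3*k + 11)*factorial(k + 3), as required.
Evaluate s at k=12 and k=3: 1389903547608576000 and 38880; difference 1389903547608537120.

Σ = 1389903547608537120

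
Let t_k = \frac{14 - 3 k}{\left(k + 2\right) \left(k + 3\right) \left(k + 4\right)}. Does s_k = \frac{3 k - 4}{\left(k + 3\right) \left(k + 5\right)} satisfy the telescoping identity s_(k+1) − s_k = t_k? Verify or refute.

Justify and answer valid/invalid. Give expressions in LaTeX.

s_(k+1) = (3*k - 1)/((k + 4)*(k + 6))
s_(k+1) − s_k = (-3*k**2 + 5*k + 81)/(k**4 + 18*k**3 + 119*k**2 + 342*k + 360)
(s_(k+1) − s_k) − t_k = 3*(6*k**2 + 9*k - 86)/(k**5 + 20*k**4 + 155*k**3 + 580*k**2 + 1044*k + 720)

Invalid: residual \frac{3 \left(6 k^{2} + 9 k - 86\right)}{k^{5} + 20 k^{4} + 155 k^{3} + 580 k^{2} + 1044 k + 720} ≠ 0.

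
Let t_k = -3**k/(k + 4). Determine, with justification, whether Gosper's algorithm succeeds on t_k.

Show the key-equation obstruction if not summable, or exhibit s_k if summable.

No — key equation has no polynomial f.

r(k) = 3*(k + 4)/(k + 5) after simplifying.
Normal form (A,B,C) = (3*k + 12, k + 5, 1).
Key eq: (3*k + 12)·f(k+1) = (k + 4)·f(k) + (1).
deg f ≤ -1 (via 1,1,0).
Bound -1 < 0, so the key equation has no polynomial solution.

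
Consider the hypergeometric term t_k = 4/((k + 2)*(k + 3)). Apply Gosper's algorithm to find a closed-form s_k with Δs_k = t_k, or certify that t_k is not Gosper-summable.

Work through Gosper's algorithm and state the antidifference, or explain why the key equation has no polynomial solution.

r(k) = (k + 2)/(k + 4) after simplifying.
Normal form (A,B,C) = (k + 2, k + 4, 1).
Solve (k + 2)·f(k+1) − (k + 3)·f(k) = 1.
d = 1 from the (1,1,0) case.
Solving with deg f ≤ 1: f(k) = k/2.
Get s_k = R·t_k = 2*k/(k + 2) with R(k) = B(k−1)f(k)/C(k) = k*(k + 3)/2.
Check: Δs_k = 4/(k**2 + 5*k + 6). ✓

s_k = 2*k/(k + 2)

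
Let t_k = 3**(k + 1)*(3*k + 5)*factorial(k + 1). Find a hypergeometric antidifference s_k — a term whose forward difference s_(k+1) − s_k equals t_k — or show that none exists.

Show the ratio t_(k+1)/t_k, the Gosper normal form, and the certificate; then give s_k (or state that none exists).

s_k = 3**(k + 1)*factorial(k + 1)

t_(k+1)/t_k = 3*(k + 2)*(3*k + 8)/(3*k + 5).
A = 3*k + 6, B = 1, C = k + 5/3.
Key eq: (3*k + 6)·f(k+1) = (1)·f(k) + (k + 5/3).
d = 0 from the (1,0,1) case.
Coefficient equations give f(k) = 1/3.
R(k) = B(k−1)·f(k)/C(k) = 1/(3*k + 5); s_k = R·t_k = 3**(k + 1)*factorial(k + 1).
Δs = 3**(k + 1)*(3*k + 5)*factorial(k + 1), as required.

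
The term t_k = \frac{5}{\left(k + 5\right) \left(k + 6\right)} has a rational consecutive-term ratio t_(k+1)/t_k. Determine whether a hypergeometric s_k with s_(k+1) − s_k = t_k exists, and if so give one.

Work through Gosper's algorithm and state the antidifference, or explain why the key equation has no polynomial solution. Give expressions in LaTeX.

The ratio is (k + 5)/(k + 7).
A = k + 5, B = k + 7, C = 1.
Need (k + 5)·f(k+1) − (k + 6)·f(k) = 1.
Bound: deg f ≤ 1.
Coefficient equations give f(k) = k/5.
R(k) = B(k−1)·f(k)/C(k) = k*(k + 6)/5; s_k = R·t_k = k/(k + 5).
Verify: 5/(k**2 + 11*k + 30) matches t_k.

s_k = \frac{k}{k + 5}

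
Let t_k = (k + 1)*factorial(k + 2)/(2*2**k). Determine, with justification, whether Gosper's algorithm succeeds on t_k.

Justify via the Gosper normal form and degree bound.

Yes. s_k = factorial(k + 2)/2**k.

Step 1: r(k) = (k + 2)*(k + 3)/(2*(k + 1)).
Factor: A=k/2 + 3/2; B=1; C=k + 1.
Key eq: (k/2 + 3/2)·f(k+1) = (1)·f(k) + (k + 1).
Bound: deg f ≤ 0.
Solving with deg f ≤ 0: f(k) = 2.
Certificate R = B(k−1)f/C = 2/(k + 1) gives s_k = factorial(k + 2)/2**k.
Δs = (k + 1)*factorial(k + 2)/(2*2**k), as required.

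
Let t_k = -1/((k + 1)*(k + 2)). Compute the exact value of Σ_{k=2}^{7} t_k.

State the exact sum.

Ratio r(k) = (k + 1)/(k + 3).
Gosper form: A/B · C(k+1)/C(k) with A=k + 1, B=k + 3, C=1.
Key eq: (k + 1)·f(k+1) = (k + 2)·f(k) + (1).
From deg A=1, deg B=1, deg C=0: d=1.
Coefficient equations give f(k) = k.
So s_k = (B(k−1)f/C)·t_k = (k*(k + 2))·t_k = -k/(k + 1).
Check: Δs_k = -1/(k**2 + 3*k + 2). ✓
Sum = s_(8) − s_(2); s_(8) = -8/9, s_(2) = -2/3 ⇒ -2/9.

Σ = -2/9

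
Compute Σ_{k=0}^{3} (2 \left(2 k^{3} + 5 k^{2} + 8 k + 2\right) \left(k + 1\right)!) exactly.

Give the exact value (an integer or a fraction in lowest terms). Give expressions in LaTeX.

Σ = 6720

Ratio r(k) = (2*k**4 + 15*k**3 + 46*k**2 + 65*k + 34)/(2*k**3 + 5*k**2 + 8*k + 2).
So A=k + 2 and B=1, with C=k**3 + 5*k**2/2 + 4*k + 1.
Solve (k + 2)·f(k+1) − (1)·f(k) = k**3 + 5*k**2/2 + 4*k + 1.
Bound: deg f ≤ 2.
Coefficient equations give f(k) = k*(2*k - 1)/2.
Then R = B(k−1)f/C = k*(2*k - 1)/(2*k**3 + 5*k**2 + 8*k + 2), so s_k = R(k)·t_k = 2*k*(2*k - 1)*factorial(k + 1).
Check: Δs_k = 2*(2*k**3 + 5*k**2 + 8*k + 2)*factorial(k + 1). ✓
Evaluate s at k=4 and k=0: 6720 and 0; difference 6720.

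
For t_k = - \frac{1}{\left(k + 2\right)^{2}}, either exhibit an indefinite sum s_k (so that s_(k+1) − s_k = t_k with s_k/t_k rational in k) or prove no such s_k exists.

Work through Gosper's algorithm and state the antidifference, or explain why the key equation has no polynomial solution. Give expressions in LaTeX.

Compute t_(k+1)/t_k: get (k + 2)**2/(k + 3)**2.
Gosper form: A/B · C(k+1)/C(k) with A=k**2 + 4*k + 4, B=k**2 + 6*k + 9, C=1.
Key eq: (k**2 + 4*k + 4)·f(k+1) = (k**2 + 4*k + 4)·f(k) + (1).
d = 0 from the (2,2,0) case.
f = c0 ⇒ A·f(k+1) − B(k−1)·f(k) − C = -1. The system {-1 = 0} is inconsistent; no antidifference.

no hypergeometric antidifference exists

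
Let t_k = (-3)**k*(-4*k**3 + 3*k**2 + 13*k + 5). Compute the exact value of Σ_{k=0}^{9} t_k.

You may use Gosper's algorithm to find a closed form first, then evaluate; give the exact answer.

Σ = 40802858

t_(k+1)/t_k = 3*(-4*k**3 - 9*k**2 + 7*k + 17)/(4*k**3 - 3*k**2 - 13*k - 5).
Factor: A=-3; B=1; C=k**3 - 3*k**2/4 - 13*k/4 - 5/4.
Solve (-3)·f(k+1) − (1)·f(k) = k**3 - 3*k**2/4 - 13*k/4 - 5/4.
d = 3 from the (0,0,3) case.
Coefficient equations give f(k) = -(k**3 - 3*k**2 - k + 1)/4.
Then R = B(k−1)f/C = -(k**3 - 3*k**2 - k + 1)/(4*k**3 - 3*k**2 - 13*k - 5), so s_k = R(k)·t_k = (-3)**k*(k**3 - 3*k**2 - k + 1).
Check: Δs_k = (-3)**k*(-4*k**3 + 3*k**2 + 13*k + 5). ✓
Σ_(k=0)^(9) t_k = s_(10) − s_(0) = 40802859 − (1) = 40802858.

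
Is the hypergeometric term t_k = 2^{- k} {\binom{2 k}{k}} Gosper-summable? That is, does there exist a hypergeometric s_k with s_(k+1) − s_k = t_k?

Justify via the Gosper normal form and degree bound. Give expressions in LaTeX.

The ratio is (2*k + 1)/(k + 1).
So A=2*k + 1 and B=k + 1, with C=1.
Set up (2*k + 1)·f(k+1) − (k)·f(k) − (1) = 0.
From deg A=1, deg B=1, deg C=0: d=-1.
Negative degree bound (-1): no f exists, t_k not Gosper-summable.

No — negative degree bound, so no certificate f.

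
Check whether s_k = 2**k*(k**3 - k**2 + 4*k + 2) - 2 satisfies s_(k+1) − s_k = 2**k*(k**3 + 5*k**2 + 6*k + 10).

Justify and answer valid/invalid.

s_(k+1) = 2*2**k*(4*k + (k + 1)**3 - (k + 1)**2 + 6) - 2
s_(k+1) − s_k = 2**k*(k**3 + 5*k**2 + 6*k + 10)
(s_(k+1) − s_k) − t_k = 0

Valid: the claim telescopes to t_k.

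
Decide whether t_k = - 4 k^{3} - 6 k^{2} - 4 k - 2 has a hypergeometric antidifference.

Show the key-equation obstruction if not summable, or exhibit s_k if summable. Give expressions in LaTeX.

Compute t_(k+1)/t_k: get (2*k**3 + 9*k**2 + 14*k + 8)/(2*k**3 + 3*k**2 + 2*k + 1).
Normal form (A,B,C) = (1, 1, k**3 + 3*k**2/2 + k + 1/2).
Key eq: (1)·f(k+1) = (1)·f(k) + (k**3 + 3*k**2/2 + k + 1/2).
Bound: deg f ≤ 4.
Coefficient equations give f(k) = k*(k + 1)*(k**2 - k + 1)/4.
R(k) = B(k−1)·f(k)/C(k) = k*(k**2 - k + 1)/(2*(2*k**2 + k + 1)); s_k = R·t_k = -k**4 - k.
s_(k+1) − s_k = k**4 - (k + 1)**4 - 1 = t_k.

Yes. s_k = - k^{4} - k.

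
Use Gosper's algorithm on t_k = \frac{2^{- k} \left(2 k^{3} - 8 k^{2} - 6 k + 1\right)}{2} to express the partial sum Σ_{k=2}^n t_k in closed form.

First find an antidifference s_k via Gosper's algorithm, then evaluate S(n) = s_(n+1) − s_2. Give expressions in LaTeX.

S(n) = 2^{- n - 2} \left(- 3 \cdot 2^{n} - 4 n^{3} - 8 n^{2} + 4 n + 14\right)

r(k) = (k**3 - k**2 - 8*k - 11/2)/(2*k**3 - 8*k**2 - 6*k + 1) after simplifying.
Gosper form: A/B · C(k+1)/C(k) with A=1/2, B=1, C=k**3 - 4*k**2 - 3*k + 1/2.
f must satisfy (1/2)·f(k+1) − (1)·f(k) = k**3 - 4*k**2 - 3*k + 1/2.
d = 3 from the (0,0,3) case.
Coefficient equations give f(k) = -2*k**3 + 2*k**2 + 4*k + 3.
Certificate R = B(k−1)f/C = -2*(2*k**3 - 2*k**2 - 4*k - 3)/(2*k**3 - 8*k**2 - 6*k + 1) gives s_k = (-2*k**3 + 2*k**2 + 4*k + 3)/2**k.
Verify: (2*k**3 - 8*k**2 - 6*k + 1)/(2*2**k) matches t_k.
s_(n+1) = 2**(-n - 1)*(-2*n**3 - 4*n**2 + 2*n + 7) and s_(2) = 3/4, so S(n) = 2**(-n - 2)*(-3*2**n - 4*n**3 - 8*n**2 + 4*n + 14).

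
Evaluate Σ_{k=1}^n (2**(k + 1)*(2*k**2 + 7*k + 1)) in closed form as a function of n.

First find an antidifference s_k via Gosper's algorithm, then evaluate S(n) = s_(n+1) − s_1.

S(n) = 2**(n + 2)*n*(2*n + 3)

The ratio is 2*(2*k**2 + 11*k + 10)/(2*k**2 + 7*k + 1).
A = 2, B = 1, C = k**2 + 7*k/2 + 1/2.
Set up (2)·f(k+1) − (1)·f(k) − (k**2 + 7*k/2 + 1/2) = 0.
From deg A=0, deg B=0, deg C=2: d=2.
A polynomial solution: f(k) = (k - 1)*(2*k + 1)/2.
So s_k = (B(k−1)f/C)·t_k = ((k - 1)*(2*k + 1)/(2*k**2 + 7*k + 1))·t_k = 2**(k + 1)*(2*k**2 - k - 1).
s_(k+1) − s_k = 2**(k + 1)*(2*k**2 + 7*k + 1) = t_k.
Σ_(k=1)^n t_k = s_(n+1) − s_(1) = (2**(n + 2)*n*(2*n + 3)) − (0), i.e. 2**(n + 2)*n*(2*n + 3).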